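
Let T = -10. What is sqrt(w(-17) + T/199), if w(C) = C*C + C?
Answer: sqrt(10769482)/199 ≈ 16.491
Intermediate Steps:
w(C) = C + C**2 (w(C) = C**2 + C = C + C**2)
sqrt(w(-17) + T/199) = sqrt(-17*(1 - 17) - 10/199) = sqrt(-17*(-16) - 10*1/199) = sqrt(272 - 10/199) = sqrt(54118/199) = sqrt(10769482)/199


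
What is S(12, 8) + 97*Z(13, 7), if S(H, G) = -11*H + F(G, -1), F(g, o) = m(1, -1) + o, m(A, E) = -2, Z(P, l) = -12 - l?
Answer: -1978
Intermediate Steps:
F(g, o) = -2 + o
S(H, G) = -3 - 11*H (S(H, G) = -11*H + (-2 - 1) = -11*H - 3 = -3 - 11*H)
S(12, 8) + 97*Z(13, 7) = (-3 - 11*12) + 97*(-12 - 1*7) = (-3 - 132) + 97*(-12 - 7) = -135 + 97*(-19) = -135 - 1843 = -1978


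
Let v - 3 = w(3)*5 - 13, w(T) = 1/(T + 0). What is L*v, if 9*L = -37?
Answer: 925/27 ≈ 34.259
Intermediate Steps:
w(T) = 1/T
v = -25/3 (v = 3 + (5/3 - 13) = 3 - 34/3 = -25/3 ≈ -8.3333)
L = -37/9 (L = (⅑)*(-37) = -37/9 ≈ -4.1111)
L*v = -37/9*(-25/3) = 925/27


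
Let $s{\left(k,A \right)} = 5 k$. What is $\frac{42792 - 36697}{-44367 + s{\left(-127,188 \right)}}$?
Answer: $- \frac{6095}{45002} \approx -0.13544$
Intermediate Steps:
$\frac{42792 - 36697}{-44367 + s{\left(-127,188 \right)}} = \frac{42792 - 36697}{-44367 + 5 \left(-127\right)} = \frac{6095}{-44367 - 635} = \frac{6095}{-45002} = 6095 \left(- \frac{1}{45002}\right) = - \frac{6095}{45002}$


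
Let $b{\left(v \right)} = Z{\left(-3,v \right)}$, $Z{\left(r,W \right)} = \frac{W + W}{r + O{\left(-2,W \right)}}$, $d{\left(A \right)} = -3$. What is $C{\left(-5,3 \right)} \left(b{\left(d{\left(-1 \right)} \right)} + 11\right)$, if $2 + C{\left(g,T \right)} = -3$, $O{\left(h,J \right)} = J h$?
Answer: $-45$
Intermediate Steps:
$Z{\left(r,W \right)} = \frac{2 W}{r - 2 W}$ ($Z{\left(r,W \right)} = \frac{W + W}{r + W \left(-2\right)} = \frac{2 W}{r - 2 W}$)
$b{\left(v \right)} = \frac{2 v}{-3 - 2 v}$
$C{\left(g,T \right)} = -5$ ($C{\left(g,T \right)} = -2 - 3 = -5$)
$C{\left(-5,3 \right)} \left(b{\left(d{\left(-1 \right)} \right)} + 11\right) = - 5 \left(2 \left(-3\right) \frac{1}{-3 - -6} + 11\right) = - 5 \left(2 \left(-3\right) \frac{1}{-3 + 6} + 11\right) = - 5 \left(2 \left(-3\right) \frac{1}{3} + 11\right) = - 5 \left(-2 + 11\right) = \left(-5\right) 9 = -45$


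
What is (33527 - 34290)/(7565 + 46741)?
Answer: -109/7758 ≈ -0.014050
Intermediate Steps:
(33527 - 34290)/(7565 + 46741) = -763/54306 = -763*1/54306 = -109/7758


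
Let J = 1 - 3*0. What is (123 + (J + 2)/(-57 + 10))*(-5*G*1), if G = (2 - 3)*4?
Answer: 115560/47 ≈ 2458.7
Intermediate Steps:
J = 1 (J = 1 + 0 = 1)
G = -4 (G = -1*4 = -4)
(123 + (J + 2)/(-57 + 10))*(-5*G*1) = (123 + (1 + 2)/(-57 + 10))*(-5*(-4)*1) = (123 + 3/(-47))*(20*1) = (123 + 3*(-1/47))*20 = (123 - 3/47)*20 = (5778/47)*20 = 115560/47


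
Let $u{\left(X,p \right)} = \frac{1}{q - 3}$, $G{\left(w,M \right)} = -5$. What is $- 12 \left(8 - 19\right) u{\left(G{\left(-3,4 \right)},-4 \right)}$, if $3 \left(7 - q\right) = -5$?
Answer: $\frac{396}{17} \approx 23.294$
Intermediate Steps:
$q = \frac{26}{3}$ ($q = 7 - - \frac{5}{3} = 7 + \frac{5}{3} = \frac{26}{3} \approx 8.6667$)
$u{\left(X,p \right)} = \frac{3}{17}$ ($u{\left(X,p \right)} = \frac{1}{\frac{26}{3} - 3} = \frac{1}{\frac{17}{3}} = \frac{3}{17}$)
$- 12 \left(8 - 19\right) u{\left(G{\left(-3,4 \right)},-4 \right)} = - 12 \left(8 - 19\right) \frac{3}{17} = \left(-12\right) \left(-11\right) \frac{3}{17} = 132 \cdot \frac{3}{17} = \frac{396}{17}$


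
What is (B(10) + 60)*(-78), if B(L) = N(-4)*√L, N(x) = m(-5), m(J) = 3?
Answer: -4680 - 234*√10 ≈ -5420.0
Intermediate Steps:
N(x) = 3
B(L) = 3*√L
(B(10) + 60)*(-78) = (3*√10 + 60)*(-78) = (60 + 3*√10)*(-78) = -4680 - 234*√10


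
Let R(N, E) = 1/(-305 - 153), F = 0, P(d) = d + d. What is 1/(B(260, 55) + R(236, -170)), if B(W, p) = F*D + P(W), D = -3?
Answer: 458/238159 ≈ 0.0019231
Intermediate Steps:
P(d) = 2*d
R(N, E) = -1/458 (R(N, E) = 1/(-458) = -1/458)
B(W, p) = 2*W (B(W, p) = 0*(-3) + 2*W = 0 + 2*W = 2*W)
1/(B(260, 55) + R(236, -170)) = 1/(2*260 - 1/458) = 1/(520 - 1/458) = 1/(238159/458) = 458/238159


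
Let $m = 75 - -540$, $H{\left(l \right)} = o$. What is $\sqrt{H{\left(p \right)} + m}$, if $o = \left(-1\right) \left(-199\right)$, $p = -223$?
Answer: $\sqrt{814} \approx 28.531$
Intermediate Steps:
$o = 199$
$H{\left(l \right)} = 199$
$m = 615$ ($m = 75 + 540 = 615$)
$\sqrt{H{\left(p \right)} + m} = \sqrt{199 + 615} = \sqrt{814}$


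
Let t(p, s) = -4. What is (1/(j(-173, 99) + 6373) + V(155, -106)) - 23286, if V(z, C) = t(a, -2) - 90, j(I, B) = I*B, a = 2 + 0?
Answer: -251428521/10754 ≈ -23380.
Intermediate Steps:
a = 2
j(I, B) = B*I
V(z, C) = -94 (V(z, C) = -4 - 90 = -94)
(1/(j(-173, 99) + 6373) + V(155, -106)) - 23286 = (1/(99*(-173) + 6373) - 94) - 23286 = (1/(-17127 + 6373) - 94) - 23286 = (1/(-10754) - 94) - 23286 = (-1/10754 - 94) - 23286 = -1010877/10754 - 23286 = -251428521/10754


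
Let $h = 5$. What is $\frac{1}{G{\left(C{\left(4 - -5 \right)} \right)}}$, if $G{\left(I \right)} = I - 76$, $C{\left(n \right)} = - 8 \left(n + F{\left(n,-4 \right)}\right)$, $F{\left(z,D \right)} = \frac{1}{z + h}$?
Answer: $- \frac{7}{1040} \approx -0.0067308$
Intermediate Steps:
$F{\left(z,D \right)} = \frac{1}{5 + z}$ ($F{\left(z,D \right)} = \frac{1}{z + 5} = \frac{1}{5 + z}$)
$C{\left(n \right)} = - 8 n - \frac{8}{5 + n}$ ($C{\left(n \right)} = - 8 \left(n + \frac{1}{5 + n}\right) = - 8 n - \frac{8}{5 + n}$)
$G{\left(I \right)} = -76 + I$ ($G{\left(I \right)} = I - 76 = -76 + I$)
$\frac{1}{G{\left(C{\left(4 - -5 \right)} \right)}} = \frac{1}{-76 + \frac{8 \left(-1 - \left(4 - -5\right) \left(5 + \left(4 - -5\right)\right)\right)}{5 + \left(4 - -5\right)}} = \frac{1}{-76 + \frac{8 \left(-1 - \left(4 + 5\right) \left(5 + \left(4 + 5\right)\right)\right)}{5 + \left(4 + 5\right)}} = \frac{1}{-76 + \frac{8 \left(-1 - 9 \left(5 + 9\right)\right)}{5 + 9}} = \frac{1}{-76 + \frac{8 \left(-1 - 9 \cdot 14\right)}{14}} = \frac{1}{-76 + 8 \cdot \frac{1}{14} \left(-1 - 126\right)} = \frac{1}{-76 + 8 \cdot \frac{1}{14} \left(-127\right)} = \frac{1}{-76 - \frac{508}{7}} = \frac{1}{- \frac{1040}{7}} = - \frac{7}{1040}$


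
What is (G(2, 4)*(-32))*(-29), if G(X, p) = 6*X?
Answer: 11136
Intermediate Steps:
(G(2, 4)*(-32))*(-29) = ((6*2)*(-32))*(-29) = (12*(-32))*(-29) = -384*(-29) = 11136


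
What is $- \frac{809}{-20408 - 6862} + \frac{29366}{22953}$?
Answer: $\frac{273126599}{208642770} \approx 1.3091$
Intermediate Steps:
$- \frac{809}{-20408 - 6862} + \frac{29366}{22953} = - \frac{809}{-20408 - 6862} + 29366 \cdot \frac{1}{22953} = - \frac{809}{-27270} + \frac{29366}{22953} = \left(-809\right) \left(- \frac{1}{27270}\right) + \frac{29366}{22953} = \frac{809}{27270} + \frac{29366}{22953} = \frac{273126599}{208642770}$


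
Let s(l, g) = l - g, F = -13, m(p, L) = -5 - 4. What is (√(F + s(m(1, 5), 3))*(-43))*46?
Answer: -9890*I ≈ -9890.0*I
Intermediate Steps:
m(p, L) = -9
(√(F + s(m(1, 5), 3))*(-43))*46 = (√(-13 + (-9 - 1*3))*(-43))*46 = (√(-13 + (-9 - 3))*(-43))*46 = (√(-13 - 12)*(-43))*46 = (√(-25)*(-43))*46 = ((5*I)*(-43))*46 = -215*I*46 = -9890*I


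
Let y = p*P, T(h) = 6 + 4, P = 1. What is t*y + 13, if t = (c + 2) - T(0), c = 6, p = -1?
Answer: 15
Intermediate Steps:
T(h) = 10
y = -1 (y = -1*1 = -1)
t = -2 (t = (6 + 2) - 1*10 = 8 - 10 = -2)
t*y + 13 = -2*(-1) + 13 = 2 + 13 = 15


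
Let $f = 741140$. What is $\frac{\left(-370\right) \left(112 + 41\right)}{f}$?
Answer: $- \frac{5661}{74114} \approx -0.076382$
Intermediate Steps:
$\frac{\left(-370\right) \left(112 + 41\right)}{f} = \frac{\left(-370\right) \left(112 + 41\right)}{741140} = \left(-370\right) 153 \cdot \frac{1}{741140} = \left(-56610\right) \frac{1}{741140} = - \frac{5661}{74114}$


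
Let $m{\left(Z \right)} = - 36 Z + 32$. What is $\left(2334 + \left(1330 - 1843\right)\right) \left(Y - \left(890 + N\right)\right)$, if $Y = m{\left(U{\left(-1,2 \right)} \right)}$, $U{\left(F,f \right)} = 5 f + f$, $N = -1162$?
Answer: $-233088$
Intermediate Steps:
$U{\left(F,f \right)} = 6 f$
$m{\left(Z \right)} = 32 - 36 Z$
$Y = -400$ ($Y = 32 - 36 \cdot 6 \cdot 2 = 32 - 432 = -400$)
$\left(2334 + \left(1330 - 1843\right)\right) \left(Y - \left(890 + N\right)\right) = \left(2334 + \left(1330 - 1843\right)\right) \left(-400 - -272\right) = \left(2334 - 513\right) \left(-400 + \left(-890 + 1162\right)\right) = 1821 \left(-400 + 272\right) = 1821 \left(-128\right) = -233088$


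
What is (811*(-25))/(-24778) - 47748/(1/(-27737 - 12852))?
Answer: 48020843647291/24778 ≈ 1.9380e+9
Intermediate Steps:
(811*(-25))/(-24778) - 47748/(1/(-27737 - 12852)) = -20275*(-1/24778) - 47748/(1/(-40589)) = 20275/24778 - 47748/(-1/40589) = 20275/24778 - 47748*(-40589) = 20275/24778 + 1938043572 = 48020843647291/24778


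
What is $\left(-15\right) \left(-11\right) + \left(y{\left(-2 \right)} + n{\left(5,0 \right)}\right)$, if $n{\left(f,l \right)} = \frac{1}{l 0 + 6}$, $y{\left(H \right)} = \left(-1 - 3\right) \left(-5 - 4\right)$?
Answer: $\frac{1207}{6} \approx 201.17$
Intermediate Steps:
$y{\left(H \right)} = 36$ ($y{\left(H \right)} = \left(-4\right) \left(-9\right) = 36$)
$n{\left(f,l \right)} = \frac{1}{6}$ ($n{\left(f,l \right)} = \frac{1}{0 + 6} = \frac{1}{6}$)
$\left(-15\right) \left(-11\right) + \left(y{\left(-2 \right)} + n{\left(5,0 \right)}\right) = \left(-15\right) \left(-11\right) + \left(36 + \frac{1}{6}\right) = 165 + \frac{217}{6} = \frac{1207}{6}$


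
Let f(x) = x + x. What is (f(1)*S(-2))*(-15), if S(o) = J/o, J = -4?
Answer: -60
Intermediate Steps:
S(o) = -4/o
f(x) = 2*x
(f(1)*S(-2))*(-15) = ((2*1)*(-4/(-2)))*(-15) = (2*(-4*(-½)))*(-15) = (2*2)*(-15) = 4*(-15) = -60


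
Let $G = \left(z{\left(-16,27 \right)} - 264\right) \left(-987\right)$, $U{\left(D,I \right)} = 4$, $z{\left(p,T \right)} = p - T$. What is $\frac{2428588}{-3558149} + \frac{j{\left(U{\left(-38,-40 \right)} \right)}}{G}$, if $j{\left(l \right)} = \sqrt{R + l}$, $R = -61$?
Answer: $- \frac{2428588}{3558149} + \frac{i \sqrt{57}}{303009} \approx -0.68254 + 2.4916 \cdot 10^{-5} i$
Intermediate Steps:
$j{\left(l \right)} = \sqrt{-61 + l}$
$G = 303009$ ($G = \left(\left(-16 - 27\right) - 264\right) \left(-987\right) = \left(-43 - 264\right) \left(-987\right) = \left(-307\right) \left(-987\right) = 303009$)
$\frac{2428588}{-3558149} + \frac{j{\left(U{\left(-38,-40 \right)} \right)}}{G} = \frac{2428588}{-3558149} + \frac{\sqrt{-61 + 4}}{303009} = 2428588 \left(- \frac{1}{3558149}\right) + \sqrt{-57} \cdot \frac{1}{303009} = - \frac{2428588}{3558149} + i \sqrt{57} \cdot \frac{1}{303009} = - \frac{2428588}{3558149} + \frac{i \sqrt{57}}{303009}$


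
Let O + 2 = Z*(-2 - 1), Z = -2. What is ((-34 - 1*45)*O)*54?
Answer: -17064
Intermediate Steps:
O = 4 (O = -2 - 2*(-2 - 1) = -2 - 2*(-3) = -2 + 6 = 4)
((-34 - 1*45)*O)*54 = ((-34 - 1*45)*4)*54 = ((-34 - 45)*4)*54 = -79*4*54 = -316*54 = -17064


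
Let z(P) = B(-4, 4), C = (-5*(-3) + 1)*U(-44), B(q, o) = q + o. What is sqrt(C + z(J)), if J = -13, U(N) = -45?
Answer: 12*I*sqrt(5) ≈ 26.833*I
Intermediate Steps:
B(q, o) = o + q
C = -720 (C = (-5*(-3) + 1)*(-45) = (15 + 1)*(-45) = 16*(-45) = -720)
z(P) = 0 (z(P) = 4 - 4 = 0)
sqrt(C + z(J)) = sqrt(-720 + 0) = sqrt(-720) = 12*I*sqrt(5)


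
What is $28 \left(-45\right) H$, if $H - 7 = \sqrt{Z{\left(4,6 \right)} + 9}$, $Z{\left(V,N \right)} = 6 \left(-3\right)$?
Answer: $-8820 - 3780 i \approx -8820.0 - 3780.0 i$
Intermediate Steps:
$Z{\left(V,N \right)} = -18$
$H = 7 + 3 i$ ($H = 7 + \sqrt{-18 + 9} = 7 + \sqrt{-9} = 7 + 3 i \approx 7.0 + 3.0 i$)
$28 \left(-45\right) H = 28 \left(-45\right) \left(7 + 3 i\right) = - 1260 \left(7 + 3 i\right) = -8820 - 3780 i$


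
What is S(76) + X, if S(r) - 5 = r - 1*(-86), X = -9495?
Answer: -9328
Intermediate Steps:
S(r) = 91 + r (S(r) = 5 + (r - 1*(-86)) = 5 + (r + 86) = 5 + (86 + r) = 91 + r)
S(76) + X = (91 + 76) - 9495 = 167 - 9495 = -9328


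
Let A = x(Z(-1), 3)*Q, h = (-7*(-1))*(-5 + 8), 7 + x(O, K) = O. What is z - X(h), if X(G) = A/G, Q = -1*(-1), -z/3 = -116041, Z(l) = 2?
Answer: 7310588/21 ≈ 3.4812e+5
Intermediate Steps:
x(O, K) = -7 + O
h = 21 (h = 7*3 = 21)
z = 348123 (z = -3*(-116041) = 348123)
Q = 1
A = -5 (A = (-7 + 2)*1 = -5*1 = -5)
X(G) = -5/G
z - X(h) = 348123 - (-5)/21 = 348123 - 1*(-5/21) = 348123 + 5/21 = 7310588/21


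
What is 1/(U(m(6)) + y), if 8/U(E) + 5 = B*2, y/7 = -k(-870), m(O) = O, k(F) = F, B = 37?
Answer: 69/420218 ≈ 0.00016420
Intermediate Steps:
y = 6090 (y = 7*(-1*(-870)) = 7*870 = 6090)
U(E) = 8/69 (U(E) = 8/(-5 + 37*2) = 8/(-5 + 74) = 8/69)
1/(U(m(6)) + y) = 1/(8/69 + 6090) = 1/(420218/69) = 69/420218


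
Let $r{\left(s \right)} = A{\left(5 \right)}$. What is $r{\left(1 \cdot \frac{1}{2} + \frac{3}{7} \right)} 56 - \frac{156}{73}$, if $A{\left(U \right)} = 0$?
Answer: $- \frac{156}{73} \approx -2.137$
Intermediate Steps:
$r{\left(s \right)} = 0$
$r{\left(1 \cdot \frac{1}{2} + \frac{3}{7} \right)} 56 - \frac{156}{73} = 0 \cdot 56 - \frac{156}{73} = 0 - \frac{156}{73} = - \frac{156}{73}$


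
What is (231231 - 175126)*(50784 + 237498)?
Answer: 16174061610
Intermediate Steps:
(231231 - 175126)*(50784 + 237498) = 56105*288282 = 16174061610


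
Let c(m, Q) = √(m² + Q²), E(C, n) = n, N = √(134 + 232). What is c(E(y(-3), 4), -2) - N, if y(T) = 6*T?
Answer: -√366 + 2*√5 ≈ -14.659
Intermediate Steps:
N = √366 ≈ 19.131
c(m, Q) = √(Q² + m²)
c(E(y(-3), 4), -2) - N = √((-2)² + 4²) - √366 = √(4 + 16) - √366 = √20 - √366 = 2*√5 - √366 = -√366 + 2*√5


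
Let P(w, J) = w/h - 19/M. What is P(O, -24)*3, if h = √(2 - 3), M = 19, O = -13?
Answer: -3 + 39*I ≈ -3.0 + 39.0*I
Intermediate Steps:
h = I (h = √(-1) = I ≈ 1.0*I)
P(w, J) = -1 - I*w (P(w, J) = w/I - 19/19 = w*(-I) - 19*1/19 = -I*w - 1 = -1 - I*w)
P(O, -24)*3 = (-1 - 1*I*(-13))*3 = (-1 + 13*I)*3 = -3 + 39*I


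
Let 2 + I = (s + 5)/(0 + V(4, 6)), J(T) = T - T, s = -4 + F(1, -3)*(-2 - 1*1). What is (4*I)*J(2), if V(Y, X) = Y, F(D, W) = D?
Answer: 0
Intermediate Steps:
s = -7 (s = -4 + 1*(-2 - 1*1) = -4 + 1*(-2 - 1) = -4 + 1*(-3) = -4 - 3 = -7)
J(T) = 0
I = -5/2 (I = -2 + (-7 + 5)/(0 + 4) = -2 - 2/4 = -2 - 2*¼ = -2 - ½ = -5/2 ≈ -2.5000)
(4*I)*J(2) = (4*(-5/2))*0 = -10*0 = 0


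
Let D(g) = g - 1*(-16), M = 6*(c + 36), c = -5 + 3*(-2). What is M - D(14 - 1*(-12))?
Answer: 108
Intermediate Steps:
c = -11 (c = -5 - 6 = -11)
M = 150 (M = 6*(-11 + 36) = 6*25 = 150)
D(g) = 16 + g (D(g) = g + 16 = 16 + g)
M - D(14 - 1*(-12)) = 150 - (16 + (14 - 1*(-12))) = 150 - (16 + (14 + 12)) = 150 - (16 + 26) = 150 - 1*42 = 150 - 42 = 108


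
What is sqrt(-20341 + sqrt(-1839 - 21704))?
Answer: sqrt(-20341 + I*sqrt(23543)) ≈ 0.5379 + 142.62*I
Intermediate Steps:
sqrt(-20341 + sqrt(-1839 - 21704)) = sqrt(-20341 + sqrt(-23543)) = sqrt(-20341 + I*sqrt(23543))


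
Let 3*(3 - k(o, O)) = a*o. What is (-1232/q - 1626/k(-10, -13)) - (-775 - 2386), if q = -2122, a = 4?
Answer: 159191855/51989 ≈ 3062.0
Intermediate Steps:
k(o, O) = 3 - 4*o/3
(-1232/q - 1626/k(-10, -13)) - (-775 - 2386) = (-1232/(-2122) - 1626/(3 - 4/3*(-10))) - (-775 - 2386) = (-1232*(-1/2122) - 1626/(3 + 40/3)) - 1*(-3161) = (616/1061 - 1626/49/3) + 3161 = (616/1061 - 1626*3/49) + 3161 = (616/1061 - 4878/49) + 3161 = -5145374/51989 + 3161 = 159191855/51989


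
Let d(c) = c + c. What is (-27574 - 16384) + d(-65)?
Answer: -44088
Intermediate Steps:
d(c) = 2*c
(-27574 - 16384) + d(-65) = (-27574 - 16384) + 2*(-65) = -43958 - 130 = -44088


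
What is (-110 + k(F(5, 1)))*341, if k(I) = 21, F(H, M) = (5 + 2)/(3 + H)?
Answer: -30349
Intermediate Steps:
F(H, M) = 7/(3 + H)
(-110 + k(F(5, 1)))*341 = (-110 + 21)*341 = -89*341 = -30349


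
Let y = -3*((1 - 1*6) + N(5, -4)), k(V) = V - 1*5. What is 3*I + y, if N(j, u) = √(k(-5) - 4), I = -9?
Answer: -12 - 3*I*√14 ≈ -12.0 - 11.225*I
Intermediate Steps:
k(V) = -5 + V (k(V) = V - 5 = -5 + V)
N(j, u) = I*√14 (N(j, u) = √((-5 - 5) - 4) = √(-10 - 4) = √(-14) = I*√14)
y = 15 - 3*I*√14 (y = -3*((1 - 1*6) + I*√14) = -3*((1 - 6) + I*√14) = -3*(-5 + I*√14) = 15 - 3*I*√14 ≈ 15.0 - 11.225*I)
3*I + y = 3*(-9) + (15 - 3*I*√14) = -27 + (15 - 3*I*√14) = -12 - 3*I*√14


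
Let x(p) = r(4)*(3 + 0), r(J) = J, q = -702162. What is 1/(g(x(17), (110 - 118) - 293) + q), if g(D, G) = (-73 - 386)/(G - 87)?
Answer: -388/272438397 ≈ -1.4242e-6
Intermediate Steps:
x(p) = 12 (x(p) = 4*(3 + 0) = 4*3 = 12)
g(D, G) = -459/(-87 + G)
1/(g(x(17), (110 - 118) - 293) + q) = 1/(-459/(-87 + ((110 - 118) - 293)) - 702162) = 1/(-459/(-87 + (-8 - 293)) - 702162) = 1/(-459/(-87 - 301) - 702162) = 1/(-459/(-388) - 702162) = 1/(-459*(-1/388) - 702162) = 1/(459/388 - 702162) = 1/(-272438397/388) = -388/272438397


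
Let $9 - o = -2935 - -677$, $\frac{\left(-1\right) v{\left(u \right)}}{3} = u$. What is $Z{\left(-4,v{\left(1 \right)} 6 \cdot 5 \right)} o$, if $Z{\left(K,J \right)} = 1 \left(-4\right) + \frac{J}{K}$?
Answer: $\frac{83879}{2} \approx 41940.0$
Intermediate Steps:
$v{\left(u \right)} = - 3 u$
$Z{\left(K,J \right)} = -4 + \frac{J}{K}$
$o = 2267$ ($o = 9 - \left(-2935 - -677\right) = 9 - \left(-2935 + 677\right) = 9 - -2258 = 9 + 2258 = 2267$)
$Z{\left(-4,v{\left(1 \right)} 6 \cdot 5 \right)} o = \left(-4 + \frac{\left(-3\right) 1 \cdot 6 \cdot 5}{-4}\right) 2267 = \left(-4 + \left(-3\right) 6 \cdot 5 \left(- \frac{1}{4}\right)\right) 2267 = \left(-4 + \left(-18\right) 5 \left(- \frac{1}{4}\right)\right) 2267 = \left(-4 - - \frac{45}{2}\right) 2267 = \left(-4 + \frac{45}{2}\right) 2267 = \frac{37}{2} \cdot 2267 = \frac{83879}{2}$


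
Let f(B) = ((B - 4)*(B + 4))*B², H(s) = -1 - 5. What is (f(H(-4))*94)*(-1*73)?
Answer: -4940640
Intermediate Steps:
H(s) = -6
f(B) = B²*(-4 + B)*(4 + B) (f(B) = ((-4 + B)*(4 + B))*B² = B²*(-4 + B)*(4 + B))
(f(H(-4))*94)*(-1*73) = (((-6)²*(-16 + (-6)²))*94)*(-1*73) = ((36*(-16 + 36))*94)*(-73) = ((36*20)*94)*(-73) = (720*94)*(-73) = 67680*(-73) = -4940640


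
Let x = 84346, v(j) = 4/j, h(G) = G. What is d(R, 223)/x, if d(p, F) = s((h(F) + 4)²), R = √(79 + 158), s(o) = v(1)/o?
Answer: 2/2173132517 ≈ 9.2033e-10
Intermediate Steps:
s(o) = 4/o (s(o) = (4/1)/o = (4*1)/o = 4/o)
R = √237 ≈ 15.395
d(p, F) = 4/(4 + F)² (d(p, F) = 4/((F + 4)²) = 4/((4 + F)²) = 4/(4 + F)²)
d(R, 223)/x = (4/(4 + 223)²)/84346 = (4/227²)*(1/84346) = (4*(1/51529))*(1/84346) = (4/51529)*(1/84346) = 2/2173132517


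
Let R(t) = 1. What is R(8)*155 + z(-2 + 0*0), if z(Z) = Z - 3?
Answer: 150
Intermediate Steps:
z(Z) = -3 + Z
R(8)*155 + z(-2 + 0*0) = 1*155 + (-3 + (-2 + 0*0)) = 155 + (-3 + (-2 + 0)) = 155 + (-3 - 2) = 155 - 5 = 150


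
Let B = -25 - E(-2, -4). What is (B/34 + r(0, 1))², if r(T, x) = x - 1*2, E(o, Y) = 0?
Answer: 3481/1156 ≈ 3.0112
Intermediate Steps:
B = -25 (B = -25 - 1*0 = -25 + 0 = -25)
r(T, x) = -2 + x (r(T, x) = x - 2 = -2 + x)
(B/34 + r(0, 1))² = (-25/34 + (-2 + 1))² = (-25*1/34 - 1)² = (-25/34 - 1)² = (-59/34)² = 3481/1156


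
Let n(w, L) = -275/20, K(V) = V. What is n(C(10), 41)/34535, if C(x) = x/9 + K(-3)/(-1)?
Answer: -11/27628 ≈ -0.00039815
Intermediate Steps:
C(x) = 3 + x/9 (C(x) = x/9 - 3/(-1) = x*(⅑) - 3*(-1) = x/9 + 3 = 3 + x/9)
n(w, L) = -55/4 (n(w, L) = -275*1/20 = -55/4)
n(C(10), 41)/34535 = -55/4/34535 = -55/4*1/34535 = -11/27628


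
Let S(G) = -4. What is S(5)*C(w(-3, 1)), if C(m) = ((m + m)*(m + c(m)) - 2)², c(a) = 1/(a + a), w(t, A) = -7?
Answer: -37636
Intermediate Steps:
c(a) = 1/(2*a)
C(m) = (-2 + 2*m*(m + 1/(2*m)))² (C(m) = ((m + m)*(m + 1/(2*m)) - 2)² = ((2*m)*(m + 1/(2*m)) - 2)² = (2*m*(m + 1/(2*m)) - 2)² = (-2 + 2*m*(m + 1/(2*m)))²)
S(5)*C(w(-3, 1)) = -4*(-1 + 2*(-7)²)² = -4*(-1 + 2*49)² = -4*(-1 + 98)² = -4*97² = -4*9409 = -37636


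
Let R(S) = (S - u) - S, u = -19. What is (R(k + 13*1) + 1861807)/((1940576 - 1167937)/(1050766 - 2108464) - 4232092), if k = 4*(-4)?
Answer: -1969249636548/4476276016855 ≈ -0.43993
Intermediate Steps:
k = -16
R(S) = 19 (R(S) = (S - 1*(-19)) - S = (S + 19) - S = (19 + S) - S = 19)
(R(k + 13*1) + 1861807)/((1940576 - 1167937)/(1050766 - 2108464) - 4232092) = (19 + 1861807)/((1940576 - 1167937)/(1050766 - 2108464) - 4232092) = 1861826/(772639/(-1057698) - 4232092) = 1861826/(772639*(-1/1057698) - 4232092) = 1861826/(-772639/1057698 - 4232092) = 1861826/(-4476276016855/1057698) = 1861826*(-1057698/4476276016855) = -1969249636548/4476276016855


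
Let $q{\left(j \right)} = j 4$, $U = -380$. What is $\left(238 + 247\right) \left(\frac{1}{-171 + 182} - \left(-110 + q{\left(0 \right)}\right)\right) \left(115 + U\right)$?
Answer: $- \frac{155643775}{11} \approx -1.4149 \cdot 10^{7}$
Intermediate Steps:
$q{\left(j \right)} = 4 j$
$\left(238 + 247\right) \left(\frac{1}{-171 + 182} - \left(-110 + q{\left(0 \right)}\right)\right) \left(115 + U\right) = \left(238 + 247\right) \left(\frac{1}{-171 + 182} + \left(110 - 4 \cdot 0\right)\right) \left(115 - 380\right) = 485 \left(\frac{1}{11} + \left(110 - 0\right)\right) \left(-265\right) = 485 \left(\frac{1}{11} + \left(110 + 0\right)\right) \left(-265\right) = 485 \left(\frac{1}{11} + 110\right) \left(-265\right) = 485 \cdot \frac{1211}{11} \left(-265\right) = \frac{587335}{11} \left(-265\right) = - \frac{155643775}{11}$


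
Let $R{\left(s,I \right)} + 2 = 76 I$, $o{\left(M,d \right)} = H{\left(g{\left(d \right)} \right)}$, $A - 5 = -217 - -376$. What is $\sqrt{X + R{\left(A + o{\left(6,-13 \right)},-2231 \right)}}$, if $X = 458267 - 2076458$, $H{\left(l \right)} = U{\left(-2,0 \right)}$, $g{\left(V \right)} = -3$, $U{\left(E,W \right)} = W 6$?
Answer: $i \sqrt{1787749} \approx 1337.1 i$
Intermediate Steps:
$U{\left(E,W \right)} = 6 W$
$H{\left(l \right)} = 0$ ($H{\left(l \right)} = 6 \cdot 0 = 0$)
$A = 164$ ($A = 5 - -159 = 5 + \left(-217 + 376\right) = 5 + 159 = 164$)
$o{\left(M,d \right)} = 0$
$X = -1618191$
$R{\left(s,I \right)} = -2 + 76 I$
$\sqrt{X + R{\left(A + o{\left(6,-13 \right)},-2231 \right)}} = \sqrt{-1618191 + \left(-2 + 76 \left(-2231\right)\right)} = \sqrt{-1618191 - 169558} = \sqrt{-1787749} = i \sqrt{1787749}$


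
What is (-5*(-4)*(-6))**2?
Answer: 14400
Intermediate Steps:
(-5*(-4)*(-6))**2 = (20*(-6))**2 = (-120)**2 = 14400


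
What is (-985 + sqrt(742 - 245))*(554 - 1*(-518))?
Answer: -1055920 + 1072*sqrt(497) ≈ -1.0320e+6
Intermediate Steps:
(-985 + sqrt(742 - 245))*(554 - 1*(-518)) = (-985 + sqrt(497))*(554 + 518) = (-985 + sqrt(497))*1072 = -1055920 + 1072*sqrt(497)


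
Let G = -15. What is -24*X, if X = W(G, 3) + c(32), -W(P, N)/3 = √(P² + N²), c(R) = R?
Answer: -768 + 216*√26 ≈ 333.39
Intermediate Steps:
W(P, N) = -3*√(N² + P²) (W(P, N) = -3*√(P² + N²) = -3*√(N² + P²))
X = 32 - 9*√26 (X = -3*√(3² + (-15)²) + 32 = -3*√(9 + 225) + 32 = -9*√26 + 32 = 32 - 9*√26 ≈ -13.891)
-24*X = -24*(32 - 9*√26) = -768 + 216*√26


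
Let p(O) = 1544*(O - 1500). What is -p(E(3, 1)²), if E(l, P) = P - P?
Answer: 2316000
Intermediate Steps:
E(l, P) = 0
p(O) = -2316000 + 1544*O (p(O) = 1544*(-1500 + O) = -2316000 + 1544*O)
-p(E(3, 1)²) = -(-2316000 + 1544*0²) = -(-2316000 + 1544*0) = -(-2316000 + 0) = -1*(-2316000) = 2316000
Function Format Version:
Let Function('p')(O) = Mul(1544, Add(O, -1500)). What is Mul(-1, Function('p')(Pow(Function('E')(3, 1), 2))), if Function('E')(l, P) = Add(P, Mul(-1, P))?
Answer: 2316000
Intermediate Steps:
Function('E')(l, P) = 0
Function('p')(O) = Add(-2316000, Mul(1544, O)) (Function('p')(O) = Mul(1544, Add(-1500, O)) = Add(-2316000, Mul(1544, O)))
Mul(-1, Function('p')(Pow(Function('E')(3, 1), 2))) = Mul(-1, Add(-2316000, Mul(1544, Pow(0, 2)))) = Mul(-1, Add(-2316000, Mul(1544, 0))) = Mul(-1, Add(-2316000, 0)) = Mul(-1, -2316000) = 2316000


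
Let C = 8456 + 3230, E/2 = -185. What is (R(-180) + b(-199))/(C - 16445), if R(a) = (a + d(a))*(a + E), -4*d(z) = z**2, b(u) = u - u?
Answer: -4554000/4759 ≈ -956.92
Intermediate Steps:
b(u) = 0
E = -370 (E = 2*(-185) = -370)
d(z) = -z**2/4
C = 11686
R(a) = (-370 + a)*(a - a**2/4) (R(a) = (a - a**2/4)*(a - 370) = (a - a**2/4)*(-370 + a) = (-370 + a)*(a - a**2/4))
(R(-180) + b(-199))/(C - 16445) = ((1/4)*(-180)*(-1480 - 1*(-180)**2 + 374*(-180)) + 0)/(11686 - 16445) = ((1/4)*(-180)*(-1480 - 1*32400 - 67320) + 0)/(-4759) = ((1/4)*(-180)*(-1480 - 32400 - 67320) + 0)*(-1/4759) = ((1/4)*(-180)*(-101200) + 0)*(-1/4759) = (4554000 + 0)*(-1/4759) = 4554000*(-1/4759) = -4554000/4759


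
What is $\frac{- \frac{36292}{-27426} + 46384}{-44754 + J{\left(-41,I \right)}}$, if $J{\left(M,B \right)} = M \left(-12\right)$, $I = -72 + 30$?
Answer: $- \frac{318040969}{303482403} \approx -1.048$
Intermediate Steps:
$I = -42$
$J{\left(M,B \right)} = - 12 M$
$\frac{- \frac{36292}{-27426} + 46384}{-44754 + J{\left(-41,I \right)}} = \frac{- \frac{36292}{-27426} + 46384}{-44754 - -492} = \frac{\left(-36292\right) \left(- \frac{1}{27426}\right) + 46384}{-44754 + 492} = \frac{\frac{18146}{13713} + 46384}{-44262} = \frac{636081938}{13713} \left(- \frac{1}{44262}\right) = - \frac{318040969}{303482403}$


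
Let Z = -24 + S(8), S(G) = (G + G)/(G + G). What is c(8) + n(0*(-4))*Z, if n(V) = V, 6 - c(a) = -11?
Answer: 17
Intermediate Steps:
c(a) = 17 (c(a) = 6 - 1*(-11) = 6 + 11 = 17)
S(G) = 1 (S(G) = (2*G)/((2*G)) = (2*G)*(1/(2*G)) = 1)
Z = -23 (Z = -24 + 1 = -23)
c(8) + n(0*(-4))*Z = 17 + (0*(-4))*(-23) = 17 + 0*(-23) = 17 + 0 = 17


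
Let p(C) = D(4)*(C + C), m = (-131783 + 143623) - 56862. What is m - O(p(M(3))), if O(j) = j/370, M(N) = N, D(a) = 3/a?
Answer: -33316289/740 ≈ -45022.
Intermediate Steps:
m = -45022 (m = 11840 - 56862 = -45022)
p(C) = 3*C/2 (p(C) = (3/4)*(C + C) = (3*(¼))*(2*C) = 3*(2*C)/4 = 3*C/2)
O(j) = j/370 (O(j) = j*(1/370) = j/370)
m - O(p(M(3))) = -45022 - (3/2)*3/370 = -45022 - 9/(370*2) = -45022 - 1*9/740 = -45022 - 9/740 = -33316289/740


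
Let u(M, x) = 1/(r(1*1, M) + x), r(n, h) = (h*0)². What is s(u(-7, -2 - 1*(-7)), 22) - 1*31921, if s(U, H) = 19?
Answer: -31902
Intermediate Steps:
r(n, h) = 0 (r(n, h) = 0² = 0)
u(M, x) = 1/x (u(M, x) = 1/(0 + x) = 1/x)
s(u(-7, -2 - 1*(-7)), 22) - 1*31921 = 19 - 1*31921 = 19 - 31921 = -31902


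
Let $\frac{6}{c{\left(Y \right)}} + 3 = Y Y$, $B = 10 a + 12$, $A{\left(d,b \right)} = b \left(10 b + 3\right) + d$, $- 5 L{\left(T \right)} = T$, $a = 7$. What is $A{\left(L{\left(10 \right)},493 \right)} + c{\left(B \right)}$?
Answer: $\frac{16345250213}{6721} \approx 2.432 \cdot 10^{6}$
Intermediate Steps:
$L{\left(T \right)} = - \frac{T}{5}$
$A{\left(d,b \right)} = d + b \left(3 + 10 b\right)$ ($A{\left(d,b \right)} = b \left(3 + 10 b\right) + d = d + b \left(3 + 10 b\right)$)
$B = 82$ ($B = 10 \cdot 7 + 12 = 70 + 12 = 82$)
$c{\left(Y \right)} = \frac{6}{-3 + Y^{2}}$ ($c{\left(Y \right)} = \frac{6}{-3 + Y Y} = \frac{6}{-3 + Y^{2}}$)
$A{\left(L{\left(10 \right)},493 \right)} + c{\left(B \right)} = \left(\left(- \frac{1}{5}\right) 10 + 3 \cdot 493 + 10 \cdot 493^{2}\right) + \frac{6}{-3 + 82^{2}} = \left(-2 + 1479 + 10 \cdot 243049\right) + \frac{6}{-3 + 6724} = \left(-2 + 1479 + 2430490\right) + \frac{6}{6721} = 2431967 + 6 \cdot \frac{1}{6721} = 2431967 + \frac{6}{6721} = \frac{16345250213}{6721}$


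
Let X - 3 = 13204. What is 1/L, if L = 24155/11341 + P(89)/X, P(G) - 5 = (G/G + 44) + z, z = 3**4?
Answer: 149780587/320500756 ≈ 0.46733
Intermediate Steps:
X = 13207 (X = 3 + 13204 = 13207)
z = 81
P(G) = 131 (P(G) = 5 + ((G/G + 44) + 81) = 5 + ((1 + 44) + 81) = 5 + (45 + 81) = 5 + 126 = 131)
L = 320500756/149780587 (L = 24155/11341 + 131/13207 = 320500756/149780587 ≈ 2.1398)
1/L = 1/(320500756/149780587) = 149780587/320500756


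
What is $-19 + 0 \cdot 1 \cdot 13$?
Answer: $-19$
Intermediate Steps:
$-19 + 0 \cdot 1 \cdot 13 = -19 + 0 \cdot 13 = -19 + 0 = -19$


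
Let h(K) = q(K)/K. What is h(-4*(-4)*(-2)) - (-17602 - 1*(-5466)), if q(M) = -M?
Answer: 12135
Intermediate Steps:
h(K) = -1 (h(K) = (-K)/K = -1)
h(-4*(-4)*(-2)) - (-17602 - 1*(-5466)) = -1 - (-17602 - 1*(-5466)) = -1 - (-17602 + 5466) = -1 - 1*(-12136) = -1 + 12136 = 12135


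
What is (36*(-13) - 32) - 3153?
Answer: -3653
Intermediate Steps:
(36*(-13) - 32) - 3153 = (-468 - 32) - 3153 = -500 - 3153 = -3653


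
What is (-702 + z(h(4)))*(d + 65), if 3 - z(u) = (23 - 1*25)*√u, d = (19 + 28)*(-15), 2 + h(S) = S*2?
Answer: 447360 - 1280*√6 ≈ 4.4422e+5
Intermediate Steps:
h(S) = -2 + 2*S (h(S) = -2 + S*2 = -2 + 2*S)
d = -705 (d = 47*(-15) = -705)
z(u) = 3 + 2*√u (z(u) = 3 - (23 - 1*25)*√u = 3 - (23 - 25)*√u = 3 - (-2)*√u = 3 + 2*√u)
(-702 + z(h(4)))*(d + 65) = (-702 + (3 + 2*√(-2 + 2*4)))*(-705 + 65) = (-702 + (3 + 2*√(-2 + 8)))*(-640) = (-702 + (3 + 2*√6))*(-640) = (-699 + 2*√6)*(-640) = 447360 - 1280*√6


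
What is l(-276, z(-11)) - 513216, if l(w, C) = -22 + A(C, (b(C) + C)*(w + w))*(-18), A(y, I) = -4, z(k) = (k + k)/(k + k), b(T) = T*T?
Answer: -513166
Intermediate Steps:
b(T) = T**2
z(k) = 1 (z(k) = (2*k)/((2*k)) = (2*k)*(1/(2*k)) = 1)
l(w, C) = 50 (l(w, C) = -22 - 4*(-18) = -22 + 72 = 50)
l(-276, z(-11)) - 513216 = 50 - 513216 = -513166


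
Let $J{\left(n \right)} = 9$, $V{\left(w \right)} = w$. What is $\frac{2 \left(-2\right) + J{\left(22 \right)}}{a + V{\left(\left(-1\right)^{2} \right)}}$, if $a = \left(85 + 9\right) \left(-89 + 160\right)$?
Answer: $\frac{1}{1335} \approx 0.00074906$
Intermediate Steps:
$a = 6674$ ($a = 94 \cdot 71 = 6674$)
$\frac{2 \left(-2\right) + J{\left(22 \right)}}{a + V{\left(\left(-1\right)^{2} \right)}} = \frac{2 \left(-2\right) + 9}{6674 + \left(-1\right)^{2}} = \frac{-4 + 9}{6674 + 1} = \frac{5}{6675} = 5 \cdot \frac{1}{6675} = \frac{1}{1335}$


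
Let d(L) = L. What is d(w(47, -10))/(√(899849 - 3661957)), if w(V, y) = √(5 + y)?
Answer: √3452635/1381054 ≈ 0.0013454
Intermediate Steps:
d(w(47, -10))/(√(899849 - 3661957)) = √(5 - 10)/(√(899849 - 3661957)) = √(-5)/(√(-2762108)) = (I*√5)/((2*I*√690527)) = (I*√5)*(-I*√690527/1381054) = √3452635/1381054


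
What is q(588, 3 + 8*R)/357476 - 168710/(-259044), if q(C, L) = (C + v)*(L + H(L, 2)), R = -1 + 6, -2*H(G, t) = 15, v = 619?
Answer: 2100277141/2723588616 ≈ 0.77114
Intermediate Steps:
H(G, t) = -15/2 (H(G, t) = -½*15 = -15/2)
R = 5
q(C, L) = (619 + C)*(-15/2 + L) (q(C, L) = (C + 619)*(L - 15/2) = (619 + C)*(-15/2 + L))
q(588, 3 + 8*R)/357476 - 168710/(-259044) = (-9285/2 + 619*(3 + 8*5) - 15/2*588 + 588*(3 + 8*5))/357476 - 168710/(-259044) = (-9285/2 + 619*(3 + 40) - 4410 + 588*(3 + 40))*(1/357476) - 168710*(-1/259044) = (-9285/2 + 619*43 - 4410 + 588*43)*(1/357476) + 84355/129522 = (-9285/2 + 26617 - 4410 + 25284)*(1/357476) + 84355/129522 = (85697/2)*(1/357476) + 84355/129522 = 5041/42056 + 84355/129522 = 2100277141/2723588616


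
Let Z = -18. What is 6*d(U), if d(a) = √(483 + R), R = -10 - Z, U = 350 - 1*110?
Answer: 6*√491 ≈ 132.95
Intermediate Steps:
U = 240 (U = 350 - 110 = 240)
R = 8 (R = -10 - 1*(-18) = -10 + 18 = 8)
d(a) = √491 (d(a) = √(483 + 8) = √491)
6*d(U) = 6*√491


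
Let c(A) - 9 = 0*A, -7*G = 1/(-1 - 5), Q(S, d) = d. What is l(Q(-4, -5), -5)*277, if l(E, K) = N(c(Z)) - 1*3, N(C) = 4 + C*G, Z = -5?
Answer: 4709/14 ≈ 336.36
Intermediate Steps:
G = 1/42 (G = -1/(7*(-1 - 5)) = -1/7/(-6) = -1/7*(-1/6) = 1/42 ≈ 0.023810)
c(A) = 9 (c(A) = 9 + 0*A = 9 + 0 = 9)
N(C) = 4 + C/42 (N(C) = 4 + C*(1/42) = 4 + C/42)
l(E, K) = 17/14 (l(E, K) = (4 + (1/42)*9) - 1*3 = (4 + 3/14) - 3 = 59/14 - 3 = 17/14)
l(Q(-4, -5), -5)*277 = (17/14)*277 = 4709/14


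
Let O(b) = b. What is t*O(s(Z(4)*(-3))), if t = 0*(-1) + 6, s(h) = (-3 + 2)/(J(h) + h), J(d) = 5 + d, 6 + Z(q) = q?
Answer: -6/17 ≈ -0.35294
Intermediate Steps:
Z(q) = -6 + q
s(h) = -1/(5 + 2*h) (s(h) = (-3 + 2)/((5 + h) + h) = -1/(5 + 2*h))
t = 6 (t = 0 + 6 = 6)
t*O(s(Z(4)*(-3))) = 6*(-1/(5 + 2*((-6 + 4)*(-3)))) = 6*(-1/(5 + 2*(-2*(-3)))) = 6*(-1/(5 + 2*6)) = 6*(-1/(5 + 12)) = 6*(-1/17) = -6/17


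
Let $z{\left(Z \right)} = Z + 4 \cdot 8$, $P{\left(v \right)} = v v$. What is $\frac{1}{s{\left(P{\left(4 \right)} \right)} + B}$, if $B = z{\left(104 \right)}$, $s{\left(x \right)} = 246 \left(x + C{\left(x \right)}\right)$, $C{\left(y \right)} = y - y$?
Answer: $\frac{1}{4072} \approx 0.00024558$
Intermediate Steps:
$C{\left(y \right)} = 0$
$P{\left(v \right)} = v^{2}$
$z{\left(Z \right)} = 32 + Z$ ($z{\left(Z \right)} = Z + 32 = 32 + Z$)
$s{\left(x \right)} = 246 x$ ($s{\left(x \right)} = 246 \left(x + 0\right) = 246 x$)
$B = 136$ ($B = 32 + 104 = 136$)
$\frac{1}{s{\left(P{\left(4 \right)} \right)} + B} = \frac{1}{246 \cdot 4^{2} + 136} = \frac{1}{246 \cdot 16 + 136} = \frac{1}{3936 + 136} = \frac{1}{4072}$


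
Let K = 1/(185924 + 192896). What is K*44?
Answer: 11/94705 ≈ 0.00011615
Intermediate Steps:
K = 1/378820 ≈ 2.6398e-6
K*44 = (1/378820)*44 = 11/94705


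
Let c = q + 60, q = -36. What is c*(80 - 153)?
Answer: -1752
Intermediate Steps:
c = 24 (c = -36 + 60 = 24)
c*(80 - 153) = 24*(80 - 153) = 24*(-73) = -1752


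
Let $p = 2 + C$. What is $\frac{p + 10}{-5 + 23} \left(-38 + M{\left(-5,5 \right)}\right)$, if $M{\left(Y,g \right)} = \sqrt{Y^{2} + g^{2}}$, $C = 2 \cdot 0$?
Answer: $- \frac{76}{3} + \frac{10 \sqrt{2}}{3} \approx -20.619$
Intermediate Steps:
$C = 0$
$p = 2$ ($p = 2 + 0 = 2$)
$\frac{p + 10}{-5 + 23} \left(-38 + M{\left(-5,5 \right)}\right) = \frac{2 + 10}{-5 + 23} \left(-38 + \sqrt{\left(-5\right)^{2} + 5^{2}}\right) = \frac{12}{18} \left(-38 + \sqrt{25 + 25}\right) = 12 \cdot \frac{1}{18} \left(-38 + \sqrt{50}\right) = \frac{2 \left(-38 + 5 \sqrt{2}\right)}{3} = - \frac{76}{3} + \frac{10 \sqrt{2}}{3}$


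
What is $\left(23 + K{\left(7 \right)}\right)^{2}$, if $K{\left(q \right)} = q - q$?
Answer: $529$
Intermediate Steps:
$K{\left(q \right)} = 0$
$\left(23 + K{\left(7 \right)}\right)^{2} = \left(23 + 0\right)^{2} = 23^{2} = 529$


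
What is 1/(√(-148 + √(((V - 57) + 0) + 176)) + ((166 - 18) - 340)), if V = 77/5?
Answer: -1/(192 - I*√(148 - 4*√210/5)) ≈ -0.0051891 - 0.00031565*I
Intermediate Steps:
V = 77/5 (V = 77*(⅕) = 77/5 ≈ 15.400)
1/(√(-148 + √(((V - 57) + 0) + 176)) + ((166 - 18) - 340)) = 1/(√(-148 + √(((77/5 - 57) + 0) + 176)) + ((166 - 18) - 340)) = 1/(√(-148 + √((-208/5 + 0) + 176)) + (148 - 340)) = 1/(√(-148 + √(-208/5 + 176)) - 192) = 1/(√(-148 + √(672/5)) - 192) = 1/(√(-148 + 4*√210/5) - 192) = 1/(-192 + √(-148 + 4*√210/5))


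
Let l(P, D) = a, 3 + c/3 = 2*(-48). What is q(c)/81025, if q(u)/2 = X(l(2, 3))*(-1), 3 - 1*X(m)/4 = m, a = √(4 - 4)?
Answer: -24/81025 ≈ -0.00029620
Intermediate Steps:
c = -297 (c = -9 + 3*(2*(-48)) = -9 + 3*(-96) = -9 - 288 = -297)
a = 0 (a = √0 = 0)
l(P, D) = 0
X(m) = 12 - 4*m
q(u) = -24 (q(u) = 2*((12 - 4*0)*(-1)) = 2*((12 + 0)*(-1)) = 2*(12*(-1)) = 2*(-12) = -24)
q(c)/81025 = -24/81025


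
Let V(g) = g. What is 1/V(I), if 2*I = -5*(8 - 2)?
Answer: -1/15 ≈ -0.066667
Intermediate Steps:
I = -15 (I = (-5*(8 - 2))/2 = (-5*6)/2 = (½)*(-30) = -15)
1/V(I) = 1/(-15) = -1/15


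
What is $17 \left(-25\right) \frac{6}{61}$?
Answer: $- \frac{2550}{61} \approx -41.803$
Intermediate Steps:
$17 \left(-25\right) \frac{6}{61} = - 425 \cdot 6 \cdot \frac{1}{61} = \left(-425\right) \frac{6}{61} = - \frac{2550}{61}$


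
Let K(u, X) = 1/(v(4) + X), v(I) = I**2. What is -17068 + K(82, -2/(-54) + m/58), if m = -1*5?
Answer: -426340006/24979 ≈ -17068.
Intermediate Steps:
m = -5
K(u, X) = 1/(16 + X) (K(u, X) = 1/(4**2 + X) = 1/(16 + X))
-17068 + K(82, -2/(-54) + m/58) = -17068 + 1/(16 + (-2/(-54) - 5/58)) = -17068 + 1/(16 + (-2*(-1/54) - 5*1/58)) = -17068 + 1/(16 + (1/27 - 5/58)) = -17068 + 1/(16 - 77/1566) = -17068 + 1/(24979/1566) = -17068 + 1566/24979 = -426340006/24979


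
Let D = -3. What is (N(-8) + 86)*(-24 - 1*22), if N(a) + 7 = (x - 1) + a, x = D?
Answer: -3082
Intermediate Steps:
x = -3
N(a) = -11 + a (N(a) = -7 + ((-3 - 1) + a) = -7 + (-4 + a) = -11 + a)
(N(-8) + 86)*(-24 - 1*22) = ((-11 - 8) + 86)*(-24 - 1*22) = (-19 + 86)*(-24 - 22) = 67*(-46) = -3082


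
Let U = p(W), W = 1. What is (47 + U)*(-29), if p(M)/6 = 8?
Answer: -2755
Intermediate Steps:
p(M) = 48 (p(M) = 6*8 = 48)
U = 48
(47 + U)*(-29) = (47 + 48)*(-29) = 95*(-29) = -2755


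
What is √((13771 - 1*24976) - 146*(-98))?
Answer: √3103 ≈ 55.705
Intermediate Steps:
√((13771 - 1*24976) - 146*(-98)) = √((13771 - 24976) + 14308) = √(-11205 + 14308) = √3103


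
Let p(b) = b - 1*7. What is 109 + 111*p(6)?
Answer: -2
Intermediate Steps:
p(b) = -7 + b (p(b) = b - 7 = -7 + b)
109 + 111*p(6) = 109 + 111*(-7 + 6) = 109 + 111*(-1) = 109 - 111 = -2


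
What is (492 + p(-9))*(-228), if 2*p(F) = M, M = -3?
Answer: -111834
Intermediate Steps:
p(F) = -3/2 (p(F) = (½)*(-3) = -3/2)
(492 + p(-9))*(-228) = (492 - 3/2)*(-228) = (981/2)*(-228) = -111834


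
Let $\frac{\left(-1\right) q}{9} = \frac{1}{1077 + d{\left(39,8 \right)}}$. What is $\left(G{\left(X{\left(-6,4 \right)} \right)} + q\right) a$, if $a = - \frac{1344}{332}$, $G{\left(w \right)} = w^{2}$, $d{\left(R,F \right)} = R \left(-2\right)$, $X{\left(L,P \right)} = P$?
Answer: $- \frac{198800}{3071} \approx -64.735$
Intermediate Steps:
$d{\left(R,F \right)} = - 2 R$
$q = - \frac{1}{111}$ ($q = - \frac{9}{1077 - 78} = - \frac{9}{999} = \left(-9\right) \frac{1}{999} = - \frac{1}{111} \approx -0.009009$)
$a = - \frac{336}{83}$ ($a = \left(-1344\right) \frac{1}{332} = - \frac{336}{83} \approx -4.0482$)
$\left(G{\left(X{\left(-6,4 \right)} \right)} + q\right) a = \left(4^{2} - \frac{1}{111}\right) \left(- \frac{336}{83}\right) = \left(16 - \frac{1}{111}\right) \left(- \frac{336}{83}\right) = \frac{1775}{111} \left(- \frac{336}{83}\right) = - \frac{198800}{3071}$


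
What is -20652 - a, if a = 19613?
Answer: -40265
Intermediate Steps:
-20652 - a = -20652 - 1*19613 = -20652 - 19613 = -40265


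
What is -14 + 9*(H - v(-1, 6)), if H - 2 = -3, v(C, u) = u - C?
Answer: -86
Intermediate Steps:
H = -1 (H = 2 - 3 = -1)
-14 + 9*(H - v(-1, 6)) = -14 + 9*(-1 - (6 - 1*(-1))) = -14 + 9*(-1 - (6 + 1)) = -14 + 9*(-1 - 1*7) = -14 + 9*(-1 - 7) = -14 + 9*(-8) = -14 - 72 = -86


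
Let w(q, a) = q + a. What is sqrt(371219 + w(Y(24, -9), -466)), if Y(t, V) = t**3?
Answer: sqrt(384577) ≈ 620.14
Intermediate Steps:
w(q, a) = a + q
sqrt(371219 + w(Y(24, -9), -466)) = sqrt(371219 + (-466 + 24**3)) = sqrt(371219 + (-466 + 13824)) = sqrt(371219 + 13358) = sqrt(384577)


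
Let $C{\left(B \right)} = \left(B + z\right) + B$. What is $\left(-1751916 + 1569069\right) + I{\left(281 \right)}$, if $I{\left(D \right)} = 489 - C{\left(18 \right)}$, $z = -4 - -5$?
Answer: $-182395$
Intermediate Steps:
$z = 1$ ($z = -4 + 5 = 1$)
$C{\left(B \right)} = 1 + 2 B$ ($C{\left(B \right)} = \left(B + 1\right) + B = \left(1 + B\right) + B = 1 + 2 B$)
$I{\left(D \right)} = 452$ ($I{\left(D \right)} = 489 - \left(1 + 2 \cdot 18\right) = 489 - \left(1 + 36\right) = 489 - 37 = 452$)
$\left(-1751916 + 1569069\right) + I{\left(281 \right)} = \left(-1751916 + 1569069\right) + 452 = -182847 + 452 = -182395$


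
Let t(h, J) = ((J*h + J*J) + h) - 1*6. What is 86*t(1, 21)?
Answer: 39302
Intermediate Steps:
t(h, J) = -6 + h + J**2 + J*h (t(h, J) = ((J*h + J**2) + h) - 6 = ((J**2 + J*h) + h) - 6 = (h + J**2 + J*h) - 6 = -6 + h + J**2 + J*h)
86*t(1, 21) = 86*(-6 + 1 + 21**2 + 21*1) = 86*(-6 + 1 + 441 + 21) = 86*457 = 39302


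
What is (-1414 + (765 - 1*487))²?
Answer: 1290496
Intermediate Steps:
(-1414 + (765 - 1*487))² = (-1414 + (765 - 487))² = (-1414 + 278)² = (-1136)² = 1290496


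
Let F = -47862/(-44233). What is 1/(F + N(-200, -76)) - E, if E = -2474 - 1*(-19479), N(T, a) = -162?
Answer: -121039661653/7117884 ≈ -17005.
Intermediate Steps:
F = 47862/44233 (F = -47862*(-1/44233) = 47862/44233 ≈ 1.0820)
E = 17005 (E = -2474 + 19479 = 17005)
1/(F + N(-200, -76)) - E = 1/(47862/44233 - 162) - 1*17005 = 1/(-7117884/44233) - 17005 = -44233/7117884 - 17005 = -121039661653/7117884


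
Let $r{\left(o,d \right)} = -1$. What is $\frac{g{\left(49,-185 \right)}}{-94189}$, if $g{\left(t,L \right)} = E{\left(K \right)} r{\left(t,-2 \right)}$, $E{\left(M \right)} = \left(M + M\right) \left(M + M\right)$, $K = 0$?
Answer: $0$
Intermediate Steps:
$E{\left(M \right)} = 4 M^{2}$ ($E{\left(M \right)} = 2 M 2 M = 4 M^{2}$)
$g{\left(t,L \right)} = 0$ ($g{\left(t,L \right)} = 4 \cdot 0^{2} \left(-1\right) = 4 \cdot 0 \left(-1\right) = 0 \left(-1\right) = 0$)
$\frac{g{\left(49,-185 \right)}}{-94189} = \frac{0}{-94189} = 0 \left(- \frac{1}{94189}\right) = 0$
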